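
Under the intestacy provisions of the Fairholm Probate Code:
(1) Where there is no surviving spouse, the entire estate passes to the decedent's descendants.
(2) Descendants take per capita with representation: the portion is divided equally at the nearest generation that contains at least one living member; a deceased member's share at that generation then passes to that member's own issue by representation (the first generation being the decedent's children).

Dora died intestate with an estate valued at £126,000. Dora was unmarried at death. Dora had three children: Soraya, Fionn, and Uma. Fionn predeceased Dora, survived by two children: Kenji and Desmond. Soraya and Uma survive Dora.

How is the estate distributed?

The entire £126,000 passes to the descendants.
That amount (£126,000) is divided into 3 shares of £42,000: Soraya and Uma each take £42,000; Fionn's £42,000 share passes to Fionn's issue.
Fionn's share (£42,000) is divided into 2 shares of £21,000: Kenji and Desmond each take £21,000.

Soraya: £42,000; Kenji: £21,000; Desmond: £21,000; Uma: £42,000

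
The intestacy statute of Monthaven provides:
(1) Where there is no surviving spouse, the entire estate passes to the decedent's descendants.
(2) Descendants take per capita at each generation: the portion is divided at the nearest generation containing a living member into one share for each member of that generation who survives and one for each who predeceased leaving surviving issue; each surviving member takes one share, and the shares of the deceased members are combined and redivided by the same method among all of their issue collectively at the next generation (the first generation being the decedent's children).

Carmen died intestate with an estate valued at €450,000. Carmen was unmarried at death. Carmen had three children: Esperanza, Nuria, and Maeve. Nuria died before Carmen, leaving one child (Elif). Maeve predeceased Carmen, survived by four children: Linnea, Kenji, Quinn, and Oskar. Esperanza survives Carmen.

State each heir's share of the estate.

Esperanza: €150,000; Elif: €60,000; Linnea: €60,000; Kenji: €60,000; Quinn: €60,000; Oskar: €60,000

The entire €450,000 passes to the descendants.
That amount (€450,000) is divided at the children's generation into 3 shares of €150,000. Esperanza takes €150,000. The 2 shares of the deceased (Nuria and Maeve) are combined into a pool of €300,000.
That pool (€300,000) is divided at the grandchildren's generation equally among Elif, Linnea, Kenji, Quinn, and Oskar: €60,000 each.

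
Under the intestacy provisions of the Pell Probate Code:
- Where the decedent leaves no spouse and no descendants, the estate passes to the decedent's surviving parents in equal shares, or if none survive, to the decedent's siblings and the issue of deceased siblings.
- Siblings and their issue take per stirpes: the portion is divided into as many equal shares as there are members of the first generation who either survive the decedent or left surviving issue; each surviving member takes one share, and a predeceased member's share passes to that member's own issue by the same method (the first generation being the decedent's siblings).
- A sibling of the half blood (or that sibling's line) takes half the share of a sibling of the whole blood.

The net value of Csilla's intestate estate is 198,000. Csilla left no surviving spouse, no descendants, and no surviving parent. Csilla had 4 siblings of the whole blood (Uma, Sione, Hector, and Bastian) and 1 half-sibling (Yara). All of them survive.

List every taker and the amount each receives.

The entire 198,000 passes to the siblings and their issue.
Counting each half-blood sibling's line as half a unit, there are 9/2 units in 198,000, so one unit is 44,000. Whole-blood lines (Uma, Sione, Hector, and Bastian) take 44,000 each; half-blood lines (Yara) take 22,000 each.

Yara: 22,000; Uma: 44,000; Sione: 44,000; Hector: 44,000; Bastian: 44,000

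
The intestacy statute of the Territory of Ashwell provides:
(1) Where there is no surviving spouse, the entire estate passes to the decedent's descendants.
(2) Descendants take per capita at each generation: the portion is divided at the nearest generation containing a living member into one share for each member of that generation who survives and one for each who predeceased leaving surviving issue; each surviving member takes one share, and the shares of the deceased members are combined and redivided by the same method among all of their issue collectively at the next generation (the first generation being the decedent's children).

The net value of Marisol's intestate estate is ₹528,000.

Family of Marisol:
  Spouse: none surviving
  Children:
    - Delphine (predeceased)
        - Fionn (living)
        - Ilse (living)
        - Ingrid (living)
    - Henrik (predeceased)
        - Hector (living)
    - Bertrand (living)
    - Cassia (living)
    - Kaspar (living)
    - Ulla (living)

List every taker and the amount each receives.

Fionn: ₹44,000; Ilse: ₹44,000; Ingrid: ₹44,000; Hector: ₹44,000; Bertrand: ₹88,000; Cassia: ₹88,000; Kaspar: ₹88,000; Ulla: ₹88,000

The entire ₹528,000 passes to the descendants.
That amount (₹528,000) is divided at the children's generation into 6 shares of ₹88,000. Bertrand, Cassia, Kaspar, and Ulla each take ₹88,000. The 2 shares of the deceased (Delphine and Henrik) are combined into a pool of ₹176,000.
That pool (₹176,000) is divided at the grandchildren's generation equally among Fionn, Ilse, Ingrid, and Hector: ₹44,000 each.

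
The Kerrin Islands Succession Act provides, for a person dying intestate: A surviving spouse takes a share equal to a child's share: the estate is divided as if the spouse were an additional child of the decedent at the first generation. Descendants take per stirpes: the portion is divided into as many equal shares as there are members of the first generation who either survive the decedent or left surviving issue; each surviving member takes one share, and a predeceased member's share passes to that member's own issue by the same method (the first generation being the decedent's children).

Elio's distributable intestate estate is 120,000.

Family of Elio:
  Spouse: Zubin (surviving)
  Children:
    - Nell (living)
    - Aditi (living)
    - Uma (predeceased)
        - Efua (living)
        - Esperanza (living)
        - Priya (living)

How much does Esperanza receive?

The spouse counts as an additional share at the children's level, so there are 4 primary shares of 30,000. Zubin takes one such share (30,000).
The children's combined portion (90,000) is divided into 3 shares of 30,000: Nell and Aditi each take 30,000; Uma's 30,000 share passes to Uma's issue.
Uma's share (30,000) is divided into 3 shares of 10,000: Efua, Esperanza, and Priya each take 10,000.

Esperanza receives 10,000.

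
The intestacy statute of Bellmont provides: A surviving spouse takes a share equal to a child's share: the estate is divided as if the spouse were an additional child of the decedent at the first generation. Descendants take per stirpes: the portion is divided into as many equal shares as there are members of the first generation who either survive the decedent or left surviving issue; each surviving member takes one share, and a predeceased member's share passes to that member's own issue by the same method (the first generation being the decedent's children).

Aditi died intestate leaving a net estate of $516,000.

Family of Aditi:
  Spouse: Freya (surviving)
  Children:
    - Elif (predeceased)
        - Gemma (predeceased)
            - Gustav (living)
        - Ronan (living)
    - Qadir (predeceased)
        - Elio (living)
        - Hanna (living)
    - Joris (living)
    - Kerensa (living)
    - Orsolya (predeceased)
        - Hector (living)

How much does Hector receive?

The spouse counts as an additional share at the children's level, so there are 6 primary shares of $86,000. Freya takes one such share ($86,000).
The children's combined portion ($430,000) is divided into 5 shares of $86,000: Joris and Kerensa each take $86,000; Elif's $86,000 share passes to Elif's issue; Qadir's $86,000 share passes to Qadir's issue; Orsolya's $86,000 share passes to Orsolya's issue.
Elif's share ($86,000) is divided into 2 shares of $43,000: Ronan takes $43,000; Gemma's $43,000 share passes to Gemma's issue.
Gemma's share ($43,000) passes entirely to Gustav.
Qadir's share ($86,000) is divided into 2 shares of $43,000: Elio and Hanna each take $43,000.
Orsolya's share ($86,000) passes entirely to Hector.

Hector receives $86,000.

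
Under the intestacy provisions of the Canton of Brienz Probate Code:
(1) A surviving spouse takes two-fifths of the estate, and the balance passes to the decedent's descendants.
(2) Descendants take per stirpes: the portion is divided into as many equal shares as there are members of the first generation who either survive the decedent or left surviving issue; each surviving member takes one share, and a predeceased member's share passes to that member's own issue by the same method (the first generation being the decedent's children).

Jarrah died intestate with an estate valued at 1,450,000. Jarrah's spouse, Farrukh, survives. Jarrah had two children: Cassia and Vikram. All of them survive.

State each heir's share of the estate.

Farrukh: 580,000; Cassia: 435,000; Vikram: 435,000

Farrukh takes two-fifths of 1,450,000 = 580,000. The remaining 870,000 passes to the descendants.
The descendants' portion (870,000) is divided into 2 shares of 435,000: Cassia and Vikram each take 435,000.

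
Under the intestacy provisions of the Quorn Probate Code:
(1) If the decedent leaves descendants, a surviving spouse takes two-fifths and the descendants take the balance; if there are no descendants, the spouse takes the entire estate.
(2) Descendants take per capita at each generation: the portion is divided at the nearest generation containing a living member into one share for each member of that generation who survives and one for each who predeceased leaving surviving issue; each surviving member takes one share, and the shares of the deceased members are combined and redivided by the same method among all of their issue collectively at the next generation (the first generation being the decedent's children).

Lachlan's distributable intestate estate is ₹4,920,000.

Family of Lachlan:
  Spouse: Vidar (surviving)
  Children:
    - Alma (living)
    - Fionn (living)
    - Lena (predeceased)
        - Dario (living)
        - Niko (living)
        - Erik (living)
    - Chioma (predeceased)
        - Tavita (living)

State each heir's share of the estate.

Vidar takes two-fifths of ₹4,920,000 = ₹1,968,000. The remaining ₹2,952,000 passes to the descendants.
The descendants' portion (₹2,952,000) is divided at the children's generation into 4 shares of ₹738,000. Alma and Fionn each take ₹738,000. The 2 shares of the deceased (Lena and Chioma) are combined into a pool of ₹1,476,000.
That pool (₹1,476,000) is divided at the grandchildren's generation equally among Dario, Niko, Erik, and Tavita: ₹369,000 each.

Vidar: ₹1,968,000; Alma: ₹738,000; Fionn: ₹738,000; Dario: ₹369,000; Niko: ₹369,000; Erik: ₹369,000; Tavita: ₹369,000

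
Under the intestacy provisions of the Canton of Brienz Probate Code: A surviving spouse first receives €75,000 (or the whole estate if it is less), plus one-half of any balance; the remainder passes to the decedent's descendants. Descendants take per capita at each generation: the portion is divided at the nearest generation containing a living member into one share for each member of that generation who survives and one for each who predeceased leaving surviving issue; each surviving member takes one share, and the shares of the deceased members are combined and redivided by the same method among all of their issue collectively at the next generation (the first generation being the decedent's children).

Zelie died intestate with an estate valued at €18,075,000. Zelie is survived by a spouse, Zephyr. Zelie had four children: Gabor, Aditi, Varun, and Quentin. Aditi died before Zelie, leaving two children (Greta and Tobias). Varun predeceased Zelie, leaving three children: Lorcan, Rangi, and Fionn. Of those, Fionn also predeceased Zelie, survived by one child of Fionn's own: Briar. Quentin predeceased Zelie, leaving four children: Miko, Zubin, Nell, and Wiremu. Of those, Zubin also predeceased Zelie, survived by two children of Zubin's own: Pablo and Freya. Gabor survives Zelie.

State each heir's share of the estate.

Zephyr first takes €75,000, leaving a balance of €18,000,000. Zephyr then takes one-half of the balance (€9,000,000), for a total of €9,075,000. The remaining €9,000,000 passes to the descendants.
The descendants' portion (€9,000,000) is divided at the children's generation into 4 shares of €2,250,000. Gabor takes €2,250,000. The 3 shares of the deceased (Aditi, Varun, and Quentin) are combined into a pool of €6,750,000.
That pool (€6,750,000) is divided at the grandchildren's generation into 9 shares of €750,000. Greta, Tobias, Lorcan, Rangi, Miko, Nell, and Wiremu each take €750,000. The 2 shares of the deceased (Fionn and Zubin) are combined into a pool of €1,500,000.
That pool (€1,500,000) is divided at the great-grandchildren's generation equally among Briar, Pablo, and Freya: €500,000 each.

Zephyr: €9,075,000; Gabor: €2,250,000; Greta: €750,000; Tobias: €750,000; Lorcan: €750,000; Rangi: €750,000; Briar: €500,000; Miko: €750,000; Pablo: €500,000; Freya: €500,000; Nell: €750,000; Wiremu: €750,000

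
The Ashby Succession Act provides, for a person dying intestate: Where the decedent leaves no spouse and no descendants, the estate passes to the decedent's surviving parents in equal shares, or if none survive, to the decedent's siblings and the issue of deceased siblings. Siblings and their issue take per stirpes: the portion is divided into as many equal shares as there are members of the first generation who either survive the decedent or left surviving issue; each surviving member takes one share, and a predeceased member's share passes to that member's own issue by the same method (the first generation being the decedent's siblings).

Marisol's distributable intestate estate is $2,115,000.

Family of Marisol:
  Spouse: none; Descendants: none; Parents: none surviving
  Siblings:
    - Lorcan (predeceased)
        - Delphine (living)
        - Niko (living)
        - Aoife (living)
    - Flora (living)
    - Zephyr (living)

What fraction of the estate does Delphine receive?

Delphine receives 1/9 of the estate.

The entire $2,115,000 passes to the siblings and their issue.
That amount ($2,115,000) is divided into 3 shares of $705,000: Flora and Zephyr each take $705,000; Lorcan's $705,000 share passes to Lorcan's issue.
Lorcan's share ($705,000) is divided into 3 shares of $235,000: Delphine, Niko, and Aoife each take $235,000.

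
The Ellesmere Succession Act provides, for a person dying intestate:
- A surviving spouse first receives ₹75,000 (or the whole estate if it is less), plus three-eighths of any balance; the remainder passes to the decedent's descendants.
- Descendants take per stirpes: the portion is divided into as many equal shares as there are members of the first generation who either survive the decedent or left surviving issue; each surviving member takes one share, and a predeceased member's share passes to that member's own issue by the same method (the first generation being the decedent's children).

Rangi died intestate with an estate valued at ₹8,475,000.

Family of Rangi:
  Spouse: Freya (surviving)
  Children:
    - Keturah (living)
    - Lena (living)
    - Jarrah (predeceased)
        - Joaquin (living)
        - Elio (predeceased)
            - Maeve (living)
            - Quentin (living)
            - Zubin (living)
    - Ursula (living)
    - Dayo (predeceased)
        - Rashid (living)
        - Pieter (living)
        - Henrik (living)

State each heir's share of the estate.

Freya first takes ₹75,000, leaving a balance of ₹8,400,000. Freya then takes three-eighths of the balance (₹3,150,000), for a total of ₹3,225,000. The remaining ₹5,250,000 passes to the descendants.
The descendants' portion (₹5,250,000) is divided into 5 shares of ₹1,050,000: Keturah, Lena, and Ursula each take ₹1,050,000; Jarrah's ₹1,050,000 share passes to Jarrah's issue; Dayo's ₹1,050,000 share passes to Dayo's issue.
Jarrah's share (₹1,050,000) is divided into 2 shares of ₹525,000: Joaquin takes ₹525,000; Elio's ₹525,000 share passes to Elio's issue.
Elio's share (₹525,000) is divided into 3 shares of ₹175,000: Maeve, Quentin, and Zubin each take ₹175,000.
Dayo's share (₹1,050,000) is divided into 3 shares of ₹350,000: Rashid, Pieter, and Henrik each take ₹350,000.

Freya: ₹3,225,000; Keturah: ₹1,050,000; Lena: ₹1,050,000; Joaquin: ₹525,000; Maeve: ₹175,000; Quentin: ₹175,000; Zubin: ₹175,000; Ursula: ₹1,050,000; Rashid: ₹350,000; Pieter: ₹350,000; Henrik: ₹350,000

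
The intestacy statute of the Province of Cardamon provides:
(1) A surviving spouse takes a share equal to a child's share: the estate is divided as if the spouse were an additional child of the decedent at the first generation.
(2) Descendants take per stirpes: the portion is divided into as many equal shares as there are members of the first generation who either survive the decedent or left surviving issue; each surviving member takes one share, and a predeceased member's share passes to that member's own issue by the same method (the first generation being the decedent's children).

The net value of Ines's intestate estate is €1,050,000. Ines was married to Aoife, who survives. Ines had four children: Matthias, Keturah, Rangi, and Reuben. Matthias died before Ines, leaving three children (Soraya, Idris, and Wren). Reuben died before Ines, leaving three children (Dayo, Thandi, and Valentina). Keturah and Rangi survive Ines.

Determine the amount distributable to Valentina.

Valentina receives €70,000.

The spouse counts as an additional share at the children's level, so there are 5 primary shares of €210,000. Aoife takes one such share (€210,000).
The children's combined portion (€840,000) is divided into 4 shares of €210,000: Keturah and Rangi each take €210,000; Matthias's €210,000 share passes to Matthias's issue; Reuben's €210,000 share passes to Reuben's issue.
Matthias's share (€210,000) is divided into 3 shares of €70,000: Soraya, Idris, and Wren each take €70,000.
Reuben's share (€210,000) is divided into 3 shares of €70,000: Dayo, Thandi, and Valentina each take €70,000.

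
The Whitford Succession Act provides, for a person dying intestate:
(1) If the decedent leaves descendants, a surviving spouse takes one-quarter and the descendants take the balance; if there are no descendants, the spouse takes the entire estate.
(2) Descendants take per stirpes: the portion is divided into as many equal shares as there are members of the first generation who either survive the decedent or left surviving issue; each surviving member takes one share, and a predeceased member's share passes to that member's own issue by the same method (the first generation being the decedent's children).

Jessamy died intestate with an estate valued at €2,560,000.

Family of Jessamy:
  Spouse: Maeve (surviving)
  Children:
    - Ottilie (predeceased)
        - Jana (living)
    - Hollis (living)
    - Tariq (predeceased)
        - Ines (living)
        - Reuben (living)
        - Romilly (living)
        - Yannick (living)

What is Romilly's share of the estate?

Maeve takes one-quarter of €2,560,000 = €640,000. The remaining €1,920,000 passes to the descendants.
The descendants' portion (€1,920,000) is divided into 3 shares of €640,000: Hollis takes €640,000; Ottilie's €640,000 share passes to Ottilie's issue; Tariq's €640,000 share passes to Tariq's issue.
Ottilie's share (€640,000) passes entirely to Jana.
Tariq's share (€640,000) is divided into 4 shares of €160,000: Ines, Reuben, Romilly, and Yannick each take €160,000.

Romilly receives €160,000.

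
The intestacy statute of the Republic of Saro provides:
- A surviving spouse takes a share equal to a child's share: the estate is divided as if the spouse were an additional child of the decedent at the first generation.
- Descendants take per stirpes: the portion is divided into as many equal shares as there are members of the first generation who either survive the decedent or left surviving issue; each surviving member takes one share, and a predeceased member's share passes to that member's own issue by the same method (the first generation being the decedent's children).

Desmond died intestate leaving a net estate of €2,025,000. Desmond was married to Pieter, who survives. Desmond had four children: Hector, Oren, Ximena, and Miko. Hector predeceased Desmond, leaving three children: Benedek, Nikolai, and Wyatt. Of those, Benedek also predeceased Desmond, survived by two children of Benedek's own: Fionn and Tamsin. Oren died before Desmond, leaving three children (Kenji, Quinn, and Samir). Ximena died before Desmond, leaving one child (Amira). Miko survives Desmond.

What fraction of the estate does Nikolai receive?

Nikolai receives 1/15 of the estate.

The spouse counts as an additional share at the children's level, so there are 5 primary shares of €405,000. Pieter takes one such share (€405,000).
The children's combined portion (€1,620,000) is divided into 4 shares of €405,000: Miko takes €405,000; Hector's €405,000 share passes to Hector's issue; Oren's €405,000 share passes to Oren's issue; Ximena's €405,000 share passes to Ximena's issue.
Hector's share (€405,000) is divided into 3 shares of €135,000: Nikolai and Wyatt each take €135,000; Benedek's €135,000 share passes to Benedek's issue.
Benedek's share (€135,000) is divided into 2 shares of €67,500: Fionn and Tamsin each take €67,500.
Oren's share (€405,000) is divided into 3 shares of €135,000: Kenji, Quinn, and Samir each take €135,000.
Ximena's share (€405,000) passes entirely to Amira.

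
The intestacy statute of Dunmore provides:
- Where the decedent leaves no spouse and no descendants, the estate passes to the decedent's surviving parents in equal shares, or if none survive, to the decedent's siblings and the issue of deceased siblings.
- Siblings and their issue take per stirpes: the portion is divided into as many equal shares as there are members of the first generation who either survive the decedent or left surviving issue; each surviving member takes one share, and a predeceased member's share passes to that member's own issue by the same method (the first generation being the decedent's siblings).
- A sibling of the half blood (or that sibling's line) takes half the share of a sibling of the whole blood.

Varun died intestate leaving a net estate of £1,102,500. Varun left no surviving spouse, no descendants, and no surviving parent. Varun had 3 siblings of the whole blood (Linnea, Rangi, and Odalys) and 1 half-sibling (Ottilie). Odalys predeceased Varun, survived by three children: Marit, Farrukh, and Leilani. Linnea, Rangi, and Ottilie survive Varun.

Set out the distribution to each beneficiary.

The entire £1,102,500 passes to the siblings and their issue.
Counting each half-blood sibling's line as half a unit, there are 7/2 units in £1,102,500, so one unit is £315,000. Whole-blood lines (Linnea, Rangi, and Odalys) take £315,000 each; half-blood lines (Ottilie) take £157,500 each.
Odalys's share (£315,000) is divided into 3 shares of £105,000: Marit, Farrukh, and Leilani each take £105,000.

Linnea: £315,000; Rangi: £315,000; Marit: £105,000; Farrukh: £105,000; Leilani: £105,000; Ottilie: £157,500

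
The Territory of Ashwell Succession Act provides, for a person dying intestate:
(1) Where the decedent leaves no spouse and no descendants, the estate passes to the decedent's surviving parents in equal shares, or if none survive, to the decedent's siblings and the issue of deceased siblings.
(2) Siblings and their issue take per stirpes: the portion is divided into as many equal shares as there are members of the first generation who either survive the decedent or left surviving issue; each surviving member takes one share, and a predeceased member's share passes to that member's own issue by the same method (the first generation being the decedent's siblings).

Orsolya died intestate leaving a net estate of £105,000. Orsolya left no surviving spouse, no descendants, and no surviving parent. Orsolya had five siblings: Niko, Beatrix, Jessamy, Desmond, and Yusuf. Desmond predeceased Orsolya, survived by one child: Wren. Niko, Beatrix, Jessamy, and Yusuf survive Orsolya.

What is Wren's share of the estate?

The entire £105,000 passes to the siblings and their issue.
That amount (£105,000) is divided into 5 shares of £21,000: Niko, Beatrix, Jessamy, and Yusuf each take £21,000; Desmond's £21,000 share passes to Desmond's issue.
Desmond's share (£21,000) passes entirely to Wren.

Wren receives £21,000.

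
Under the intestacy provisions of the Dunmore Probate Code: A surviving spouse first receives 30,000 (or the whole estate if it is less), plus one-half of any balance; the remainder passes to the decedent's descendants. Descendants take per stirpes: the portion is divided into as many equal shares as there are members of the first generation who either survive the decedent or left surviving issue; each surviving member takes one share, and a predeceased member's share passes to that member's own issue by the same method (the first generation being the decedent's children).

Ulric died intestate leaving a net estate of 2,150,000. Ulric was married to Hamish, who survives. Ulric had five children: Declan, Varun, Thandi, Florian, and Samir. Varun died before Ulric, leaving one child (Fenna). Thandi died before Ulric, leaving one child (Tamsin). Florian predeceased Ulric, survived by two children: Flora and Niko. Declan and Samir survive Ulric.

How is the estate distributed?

Hamish: 1,090,000; Declan: 212,000; Fenna: 212,000; Tamsin: 212,000; Flora: 106,000; Niko: 106,000; Samir: 212,000

Hamish first takes 30,000, leaving a balance of 2,120,000. Hamish then takes one-half of the balance (1,060,000), for a total of 1,090,000. The remaining 1,060,000 passes to the descendants.
The descendants' portion (1,060,000) is divided into 5 shares of 212,000: Declan and Samir each take 212,000; Varun's 212,000 share passes to Varun's issue; Thandi's 212,000 share passes to Thandi's issue; Florian's 212,000 share passes to Florian's issue.
Varun's share (212,000) passes entirely to Fenna.
Thandi's share (212,000) passes entirely to Tamsin.
Florian's share (212,000) is divided into 2 shares of 106,000: Flora and Niko each take 106,000.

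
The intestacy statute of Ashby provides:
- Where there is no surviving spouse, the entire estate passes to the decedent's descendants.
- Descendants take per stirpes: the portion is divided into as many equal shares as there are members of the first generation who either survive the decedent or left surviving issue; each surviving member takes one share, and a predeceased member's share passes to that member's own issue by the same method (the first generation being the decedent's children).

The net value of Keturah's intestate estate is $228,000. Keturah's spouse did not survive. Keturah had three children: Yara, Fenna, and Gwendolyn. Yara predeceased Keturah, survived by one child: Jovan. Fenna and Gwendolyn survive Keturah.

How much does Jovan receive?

Jovan receives $76,000.

The entire $228,000 passes to the descendants.
That amount ($228,000) is divided into 3 shares of $76,000: Fenna and Gwendolyn each take $76,000; Yara's $76,000 share passes to Yara's issue.
Yara's share ($76,000) passes entirely to Jovan.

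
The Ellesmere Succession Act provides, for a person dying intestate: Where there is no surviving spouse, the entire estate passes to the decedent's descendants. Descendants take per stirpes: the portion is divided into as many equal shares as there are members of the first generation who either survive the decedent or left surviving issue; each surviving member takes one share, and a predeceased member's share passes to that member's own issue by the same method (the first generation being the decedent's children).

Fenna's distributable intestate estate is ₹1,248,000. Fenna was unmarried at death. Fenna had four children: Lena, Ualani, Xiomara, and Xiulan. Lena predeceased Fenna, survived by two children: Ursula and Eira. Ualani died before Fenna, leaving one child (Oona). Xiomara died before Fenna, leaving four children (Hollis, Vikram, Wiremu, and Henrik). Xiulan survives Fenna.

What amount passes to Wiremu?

Wiremu receives ₹78,000.

The entire ₹1,248,000 passes to the descendants.
That amount (₹1,248,000) is divided into 4 shares of ₹312,000: Xiulan takes ₹312,000; Lena's ₹312,000 share passes to Lena's issue; Ualani's ₹312,000 share passes to Ualani's issue; Xiomara's ₹312,000 share passes to Xiomara's issue.
Lena's share (₹312,000) is divided into 2 shares of ₹156,000: Ursula and Eira each take ₹156,000.
Ualani's share (₹312,000) passes entirely to Oona.
Xiomara's share (₹312,000) is divided into 4 shares of ₹78,000: Hollis, Vikram, Wiremu, and Henrik each take ₹78,000.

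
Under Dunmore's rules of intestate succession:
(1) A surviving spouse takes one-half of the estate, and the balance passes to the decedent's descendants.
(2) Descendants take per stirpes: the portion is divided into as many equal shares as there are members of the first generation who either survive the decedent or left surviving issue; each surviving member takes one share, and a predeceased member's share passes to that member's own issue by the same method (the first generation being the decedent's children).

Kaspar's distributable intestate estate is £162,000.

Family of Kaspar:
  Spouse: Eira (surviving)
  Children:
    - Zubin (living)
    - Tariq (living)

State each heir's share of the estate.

Eira: £81,000; Zubin: £40,500; Tariq: £40,500

Eira takes one-half of £162,000 = £81,000. The remaining £81,000 passes to the descendants.
The descendants' portion (£81,000) is divided into 2 shares of £40,500: Zubin and Tariq each take £40,500.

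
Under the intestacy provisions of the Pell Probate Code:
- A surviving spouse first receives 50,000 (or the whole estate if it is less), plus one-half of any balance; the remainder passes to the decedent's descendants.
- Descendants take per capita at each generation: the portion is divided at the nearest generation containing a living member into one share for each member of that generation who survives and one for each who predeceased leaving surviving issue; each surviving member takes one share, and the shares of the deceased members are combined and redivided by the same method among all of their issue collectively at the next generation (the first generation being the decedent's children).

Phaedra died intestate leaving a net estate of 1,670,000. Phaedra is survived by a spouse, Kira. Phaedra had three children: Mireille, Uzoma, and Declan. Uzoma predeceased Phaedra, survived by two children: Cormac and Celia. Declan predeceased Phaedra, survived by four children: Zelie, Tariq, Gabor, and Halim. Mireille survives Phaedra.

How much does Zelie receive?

Zelie receives 90,000.

Kira first takes 50,000, leaving a balance of 1,620,000. Kira then takes one-half of the balance (810,000), for a total of 860,000. The remaining 810,000 passes to the descendants.
The descendants' portion (810,000) is divided at the children's generation into 3 shares of 270,000. Mireille takes 270,000. The 2 shares of the deceased (Uzoma and Declan) are combined into a pool of 540,000.
That pool (540,000) is divided at the grandchildren's generation equally among Cormac, Celia, Zelie, Tariq, Gabor, and Halim: 90,000 each.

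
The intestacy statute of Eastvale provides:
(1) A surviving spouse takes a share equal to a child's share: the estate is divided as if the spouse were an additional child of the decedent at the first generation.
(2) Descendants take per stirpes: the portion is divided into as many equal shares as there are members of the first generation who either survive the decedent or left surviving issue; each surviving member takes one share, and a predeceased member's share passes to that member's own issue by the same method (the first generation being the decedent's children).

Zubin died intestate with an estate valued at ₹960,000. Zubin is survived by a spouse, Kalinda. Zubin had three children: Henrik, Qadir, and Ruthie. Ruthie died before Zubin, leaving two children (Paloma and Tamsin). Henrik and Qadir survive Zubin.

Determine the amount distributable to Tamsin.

Tamsin receives ₹120,000.

The spouse counts as an additional share at the children's level, so there are 4 primary shares of ₹240,000. Kalinda takes one such share (₹240,000).
The children's combined portion (₹720,000) is divided into 3 shares of ₹240,000: Henrik and Qadir each take ₹240,000; Ruthie's ₹240,000 share passes to Ruthie's issue.
Ruthie's share (₹240,000) is divided into 2 shares of ₹120,000: Paloma and Tamsin each take ₹120,000.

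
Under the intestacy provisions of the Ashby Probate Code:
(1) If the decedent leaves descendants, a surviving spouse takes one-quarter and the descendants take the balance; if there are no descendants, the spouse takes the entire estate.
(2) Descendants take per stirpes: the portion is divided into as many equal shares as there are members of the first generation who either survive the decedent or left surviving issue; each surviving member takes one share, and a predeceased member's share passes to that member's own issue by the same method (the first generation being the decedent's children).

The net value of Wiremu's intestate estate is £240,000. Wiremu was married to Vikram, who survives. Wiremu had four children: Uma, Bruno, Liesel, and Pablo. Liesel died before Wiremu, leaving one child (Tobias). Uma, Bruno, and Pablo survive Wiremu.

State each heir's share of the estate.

Vikram takes one-quarter of £240,000 = £60,000. The remaining £180,000 passes to the descendants.
The descendants' portion (£180,000) is divided into 4 shares of £45,000: Uma, Bruno, and Pablo each take £45,000; Liesel's £45,000 share passes to Liesel's issue.
Liesel's share (£45,000) passes entirely to Tobias.

Vikram: £60,000; Uma: £45,000; Bruno: £45,000; Tobias: £45,000; Pablo: £45,000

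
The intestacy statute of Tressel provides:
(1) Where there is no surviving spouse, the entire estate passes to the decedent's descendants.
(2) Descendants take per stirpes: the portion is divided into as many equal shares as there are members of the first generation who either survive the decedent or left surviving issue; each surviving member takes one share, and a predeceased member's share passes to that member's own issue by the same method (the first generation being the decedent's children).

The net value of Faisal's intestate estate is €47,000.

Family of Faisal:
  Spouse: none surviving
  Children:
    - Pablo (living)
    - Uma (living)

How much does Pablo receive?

The entire €47,000 passes to the descendants.
That amount (€47,000) is divided into 2 shares of €23,500: Pablo and Uma each take €23,500.

Pablo receives €23,500.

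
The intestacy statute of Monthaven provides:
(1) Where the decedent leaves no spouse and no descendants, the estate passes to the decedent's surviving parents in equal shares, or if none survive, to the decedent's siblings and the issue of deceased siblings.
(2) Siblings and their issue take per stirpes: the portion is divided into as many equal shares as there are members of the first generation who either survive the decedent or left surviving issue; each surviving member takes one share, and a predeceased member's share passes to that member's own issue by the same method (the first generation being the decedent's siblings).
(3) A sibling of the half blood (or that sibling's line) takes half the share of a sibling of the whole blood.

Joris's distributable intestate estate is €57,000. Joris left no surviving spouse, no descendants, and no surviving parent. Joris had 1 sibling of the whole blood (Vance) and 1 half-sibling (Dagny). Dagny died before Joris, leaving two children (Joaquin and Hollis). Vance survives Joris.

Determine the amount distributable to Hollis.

The entire €57,000 passes to the siblings and their issue.
Counting each half-blood sibling's line as half a unit, there are 3/2 units in €57,000, so one unit is €38,000. Whole-blood lines (Vance) take €38,000 each; half-blood lines (Dagny) take €19,000 each.
Dagny's share (€19,000) is divided into 2 shares of €9,500: Joaquin and Hollis each take €9,500.

Hollis receives €9,500.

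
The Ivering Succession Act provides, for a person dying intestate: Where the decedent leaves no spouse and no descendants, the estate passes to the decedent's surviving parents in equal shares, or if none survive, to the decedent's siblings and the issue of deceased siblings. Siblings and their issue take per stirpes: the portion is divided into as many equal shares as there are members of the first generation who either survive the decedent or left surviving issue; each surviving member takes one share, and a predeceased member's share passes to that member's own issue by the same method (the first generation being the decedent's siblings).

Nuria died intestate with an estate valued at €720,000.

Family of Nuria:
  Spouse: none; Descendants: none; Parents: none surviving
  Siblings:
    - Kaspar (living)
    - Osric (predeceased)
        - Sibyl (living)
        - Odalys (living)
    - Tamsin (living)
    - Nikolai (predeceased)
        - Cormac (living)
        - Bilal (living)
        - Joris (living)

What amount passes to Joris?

The entire €720,000 passes to the siblings and their issue.
That amount (€720,000) is divided into 4 shares of €180,000: Kaspar and Tamsin each take €180,000; Osric's €180,000 share passes to Osric's issue; Nikolai's €180,000 share passes to Nikolai's issue.
Osric's share (€180,000) is divided into 2 shares of €90,000: Sibyl and Odalys each take €90,000.
Nikolai's share (€180,000) is divided into 3 shares of €60,000: Cormac, Bilal, and Joris each take €60,000.

Joris receives €60,000.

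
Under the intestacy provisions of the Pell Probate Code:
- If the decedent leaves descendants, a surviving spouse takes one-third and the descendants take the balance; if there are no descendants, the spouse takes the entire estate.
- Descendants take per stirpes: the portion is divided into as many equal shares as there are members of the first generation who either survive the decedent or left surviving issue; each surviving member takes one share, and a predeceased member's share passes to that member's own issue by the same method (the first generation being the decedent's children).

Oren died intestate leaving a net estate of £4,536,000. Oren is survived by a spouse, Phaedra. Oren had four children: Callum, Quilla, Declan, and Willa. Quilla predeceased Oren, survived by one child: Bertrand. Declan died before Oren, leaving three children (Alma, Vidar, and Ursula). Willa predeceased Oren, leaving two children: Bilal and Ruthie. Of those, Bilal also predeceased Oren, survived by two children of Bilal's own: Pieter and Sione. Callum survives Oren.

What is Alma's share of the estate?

Alma receives £252,000.

Phaedra takes one-third of £4,536,000 = £1,512,000. The remaining £3,024,000 passes to the descendants.
The descendants' portion (£3,024,000) is divided into 4 shares of £756,000: Callum takes £756,000; Quilla's £756,000 share passes to Quilla's issue; Declan's £756,000 share passes to Declan's issue; Willa's £756,000 share passes to Willa's issue.
Quilla's share (£756,000) passes entirely to Bertrand.
Declan's share (£756,000) is divided into 3 shares of £252,000: Alma, Vidar, and Ursula each take £252,000.
Willa's share (£756,000) is divided into 2 shares of £378,000: Ruthie takes £378,000; Bilal's £378,000 share passes to Bilal's issue.
Bilal's share (£378,000) is divided into 2 shares of £189,000: Pieter and Sione each take £189,000.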